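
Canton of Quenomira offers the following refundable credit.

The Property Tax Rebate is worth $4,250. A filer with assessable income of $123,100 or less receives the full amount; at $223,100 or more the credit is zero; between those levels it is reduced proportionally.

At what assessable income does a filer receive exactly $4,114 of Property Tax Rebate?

$126,300

$4,114 is 4,114/4,250 of the full $4,250, so 136/4,250 of the $100,000 range has been used: income = $123,100 + $100,000 × 136/4,250 = $126,300.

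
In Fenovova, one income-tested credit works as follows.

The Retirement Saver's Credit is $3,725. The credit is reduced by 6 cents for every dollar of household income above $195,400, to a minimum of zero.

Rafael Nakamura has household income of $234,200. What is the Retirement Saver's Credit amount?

$1,397

Retirement Saver's Credit: 6% of the $38,800 excess over $195,400 is $2,328; credit = $3,725 − $2,328 = $1,397.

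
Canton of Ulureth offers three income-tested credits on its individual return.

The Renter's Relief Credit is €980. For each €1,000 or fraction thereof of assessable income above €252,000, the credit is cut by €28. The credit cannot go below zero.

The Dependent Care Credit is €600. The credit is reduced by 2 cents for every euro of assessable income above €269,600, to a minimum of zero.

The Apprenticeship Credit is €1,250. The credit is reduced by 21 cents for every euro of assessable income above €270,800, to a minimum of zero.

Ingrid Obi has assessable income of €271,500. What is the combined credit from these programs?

Renter's Relief Credit: income exceeds €252,000 by €19,500, which is 20 full-or-partial €1,000 increments; reduction = 20 × €28 = €560, leaving €420.
Dependent Care Credit: 2% of the €1,900 excess over €269,600 is €38; credit = €600 − €38 = €562.
Apprenticeship Credit: 21% of the €700 excess over €270,800 is €147; credit = €1,250 − €147 = €1,103.
Total: €420 + €562 + €1,103 = €2,085.

€2,085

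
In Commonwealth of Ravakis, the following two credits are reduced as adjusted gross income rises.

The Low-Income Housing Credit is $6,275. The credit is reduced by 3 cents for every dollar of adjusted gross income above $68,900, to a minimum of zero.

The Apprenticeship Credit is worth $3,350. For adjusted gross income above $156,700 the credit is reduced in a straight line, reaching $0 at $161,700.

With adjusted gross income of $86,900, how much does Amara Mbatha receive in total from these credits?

$9,085

Low-Income Housing Credit: 3% of the $18,000 excess over $68,900 is $540; credit = $6,275 − $540 = $5,735.
Apprenticeship Credit: $86,900 is at or below the $156,700 threshold, so the full $3,350 applies.
Total: $5,735 + $3,350 = $9,085.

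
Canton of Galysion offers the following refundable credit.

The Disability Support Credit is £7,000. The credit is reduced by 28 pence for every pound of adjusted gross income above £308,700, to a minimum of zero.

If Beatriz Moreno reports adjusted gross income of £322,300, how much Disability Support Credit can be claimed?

£3,192

Disability Support Credit: 28% of the £13,600 excess over £308,700 is £3,808; credit = £7,000 − £3,808 = £3,192.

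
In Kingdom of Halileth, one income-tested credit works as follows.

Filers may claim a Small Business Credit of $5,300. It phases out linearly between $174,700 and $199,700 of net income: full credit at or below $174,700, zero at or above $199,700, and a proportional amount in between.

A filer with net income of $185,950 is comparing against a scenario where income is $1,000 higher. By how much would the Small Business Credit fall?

At $185,950 — $185,950 is $11,250 into a $25,000 phase-out range, leaving 13,750/25,000 of the credit: $5,300 × 13,750/25,000 = $2,915.
At $186,950 — $186,950 is $12,250 into a $25,000 phase-out range, leaving 12,750/25,000 of the credit: $5,300 × 12,750/25,000 = $2,703.
Lost: $2,915 − $2,703 = $212.

$212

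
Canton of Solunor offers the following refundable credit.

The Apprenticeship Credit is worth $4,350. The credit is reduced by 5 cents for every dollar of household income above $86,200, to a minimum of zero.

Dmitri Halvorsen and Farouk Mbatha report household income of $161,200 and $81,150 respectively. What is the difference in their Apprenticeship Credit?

Dmitri ($161,200): Apprenticeship Credit: 5% of the $75,000 excess over $86,200 is $3,750; credit = $4,350 − $3,750 = $600.
Farouk ($81,150): Apprenticeship Credit: $81,150 is at or below the $86,200 threshold, so the full $4,350 applies.
Difference: |$600 − $4,350| = $3,750.

$3,750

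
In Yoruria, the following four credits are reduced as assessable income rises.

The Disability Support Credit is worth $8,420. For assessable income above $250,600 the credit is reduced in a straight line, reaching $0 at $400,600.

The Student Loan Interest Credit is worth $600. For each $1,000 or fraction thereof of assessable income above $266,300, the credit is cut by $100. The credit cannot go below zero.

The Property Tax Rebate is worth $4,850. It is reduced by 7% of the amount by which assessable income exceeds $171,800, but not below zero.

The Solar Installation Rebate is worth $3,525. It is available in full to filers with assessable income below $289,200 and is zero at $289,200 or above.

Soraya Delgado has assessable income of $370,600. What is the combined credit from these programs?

$1,684

Disability Support Credit: $370,600 is $120,000 into a $150,000 phase-out range, leaving 30,000/150,000 of the credit: $8,420 × 30,000/150,000 = $1,684.
Student Loan Interest Credit: income exceeds $266,300 by $104,300 → 105 increments × $100 = $10,500 ≥ base, so the credit is $0.
Property Tax Rebate: 7% of the $198,800 excess over $171,800 is $13,916 ≥ base, so the credit is $0.
Solar Installation Rebate: $370,600 meets or exceeds the $289,200 cutoff, so the credit is $0.
Total: $1,684 + $0 + $0 + $0 = $1,684.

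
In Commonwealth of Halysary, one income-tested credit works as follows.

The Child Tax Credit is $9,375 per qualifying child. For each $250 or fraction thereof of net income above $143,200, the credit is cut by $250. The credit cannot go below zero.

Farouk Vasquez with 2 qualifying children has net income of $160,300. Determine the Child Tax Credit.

$1,500

Child Tax Credit: base = 2 × $9,375 = $18,750. income exceeds $143,200 by $17,100, which is 69 full-or-partial $250 increments; reduction = 69 × $250 = $17,250, leaving $1,500.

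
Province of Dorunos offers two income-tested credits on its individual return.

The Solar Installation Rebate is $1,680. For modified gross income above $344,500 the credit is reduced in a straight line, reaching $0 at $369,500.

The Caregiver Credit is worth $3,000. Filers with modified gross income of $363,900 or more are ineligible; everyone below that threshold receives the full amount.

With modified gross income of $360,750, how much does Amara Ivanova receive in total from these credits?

$3,588

Solar Installation Rebate: $360,750 is $16,250 into a $25,000 phase-out range, leaving 8,750/25,000 of the credit: $1,680 × 8,750/25,000 = $588.
Caregiver Credit: $360,750 is below the $363,900 cutoff, so the full $3,000 applies.
Total: $588 + $3,000 = $3,588.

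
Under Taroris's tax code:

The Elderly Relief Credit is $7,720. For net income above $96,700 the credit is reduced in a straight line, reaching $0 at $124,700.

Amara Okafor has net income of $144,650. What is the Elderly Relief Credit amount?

$0

Elderly Relief Credit: $144,650 is at or above $124,700, so the credit is $0.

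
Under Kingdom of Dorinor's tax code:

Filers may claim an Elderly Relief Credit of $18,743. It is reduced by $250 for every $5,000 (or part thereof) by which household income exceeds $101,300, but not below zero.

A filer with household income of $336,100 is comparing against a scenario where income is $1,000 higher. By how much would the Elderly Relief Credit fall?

$250

At $336,100 — income exceeds $101,300 by $234,800, which is 47 full-or-partial $5,000 increments; reduction = 47 × $250 = $11,750, leaving $6,993.
At $337,100 — income exceeds $101,300 by $235,800, which is 48 full-or-partial $5,000 increments; reduction = 48 × $250 = $12,000, leaving $6,743.
Lost: $6,993 − $6,743 = $250.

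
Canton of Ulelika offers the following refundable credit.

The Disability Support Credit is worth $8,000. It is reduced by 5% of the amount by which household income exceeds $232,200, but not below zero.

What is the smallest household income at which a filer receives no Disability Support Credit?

The credit falls by 5% of each dollar above $232,200, so it reaches zero when the excess is $8,000 / 5% = $160,000: income = $232,200 + $160,000 = $392,200.

$392,200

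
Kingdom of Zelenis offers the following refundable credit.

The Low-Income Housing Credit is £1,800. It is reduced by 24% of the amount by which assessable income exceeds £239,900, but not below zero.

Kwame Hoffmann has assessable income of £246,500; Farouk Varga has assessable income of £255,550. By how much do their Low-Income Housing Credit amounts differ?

Kwame (£246,500): Low-Income Housing Credit: 24% of the £6,600 excess over £239,900 is £1,584; credit = £1,800 − £1,584 = £216.
Farouk (£255,550): Low-Income Housing Credit: 24% of the £15,650 excess over £239,900 is £3,756 ≥ base, so the credit is £0.
Difference: |£216 − £0| = £216.

£216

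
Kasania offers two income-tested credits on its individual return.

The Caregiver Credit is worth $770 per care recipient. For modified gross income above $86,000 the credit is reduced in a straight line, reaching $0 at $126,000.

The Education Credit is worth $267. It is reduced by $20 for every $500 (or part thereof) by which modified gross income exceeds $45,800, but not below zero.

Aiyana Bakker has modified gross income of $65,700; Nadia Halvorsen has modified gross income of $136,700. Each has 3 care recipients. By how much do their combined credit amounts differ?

Aiyana ($65,700): Caregiver Credit: base = 3 × $770 = $2,310. $65,700 is at or below the $86,000 threshold, so the full $2,310 applies. Education Credit: income exceeds $45,800 by $19,900 → 40 increments × $20 = $800 ≥ base, so the credit is $0. total $2,310 + $0 = $2,310
Nadia ($136,700): Caregiver Credit: base = 3 × $770 = $2,310. $136,700 is at or above $126,000, so the credit is $0. Education Credit: income exceeds $45,800 by $90,900 → 182 increments × $20 = $3,640 ≥ base, so the credit is $0. total $0 + $0 = $0
Difference: |$2,310 − $0| = $2,310.

$2,310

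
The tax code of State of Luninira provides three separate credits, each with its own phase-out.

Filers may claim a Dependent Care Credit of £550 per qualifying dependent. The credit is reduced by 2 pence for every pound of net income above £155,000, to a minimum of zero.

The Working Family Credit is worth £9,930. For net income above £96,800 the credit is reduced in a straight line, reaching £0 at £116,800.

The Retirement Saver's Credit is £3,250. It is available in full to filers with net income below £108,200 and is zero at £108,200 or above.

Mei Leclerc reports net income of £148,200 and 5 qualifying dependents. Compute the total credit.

£2,750

Dependent Care Credit: base = 5 × £550 = £2,750. £148,200 is at or below the £155,000 threshold, so the full £2,750 applies.
Working Family Credit: £148,200 is at or above £116,800, so the credit is £0.
Retirement Saver's Credit: £148,200 meets or exceeds the £108,200 cutoff, so the credit is £0.
Total: £2,750 + £0 + £0 = £2,750.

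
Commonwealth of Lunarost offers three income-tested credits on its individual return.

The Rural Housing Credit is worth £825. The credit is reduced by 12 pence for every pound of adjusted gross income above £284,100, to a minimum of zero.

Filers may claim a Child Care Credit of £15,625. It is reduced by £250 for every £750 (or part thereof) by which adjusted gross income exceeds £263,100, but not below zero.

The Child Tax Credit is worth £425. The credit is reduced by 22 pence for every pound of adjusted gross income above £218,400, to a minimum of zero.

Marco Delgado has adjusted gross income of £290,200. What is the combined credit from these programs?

Rural Housing Credit: 12% of the £6,100 excess over £284,100 is £732; credit = £825 − £732 = £93.
Child Care Credit: income exceeds £263,100 by £27,100, which is 37 full-or-partial £750 increments; reduction = 37 × £250 = £9,250, leaving £6,375.
Child Tax Credit: 22% of the £71,800 excess over £218,400 is £15,796 ≥ base, so the credit is £0.
Total: £93 + £6,375 + £0 = £6,468.

£6,468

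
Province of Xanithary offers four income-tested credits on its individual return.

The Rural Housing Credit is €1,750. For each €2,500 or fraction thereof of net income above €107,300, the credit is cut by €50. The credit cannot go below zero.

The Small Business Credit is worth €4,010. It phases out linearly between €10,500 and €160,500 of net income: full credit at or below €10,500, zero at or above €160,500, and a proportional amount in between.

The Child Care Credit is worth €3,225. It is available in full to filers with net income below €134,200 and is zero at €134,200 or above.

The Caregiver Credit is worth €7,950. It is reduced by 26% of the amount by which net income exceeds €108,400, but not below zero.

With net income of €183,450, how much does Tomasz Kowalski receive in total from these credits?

Rural Housing Credit: income exceeds €107,300 by €76,150, which is 31 full-or-partial €2,500 increments; reduction = 31 × €50 = €1,550, leaving €200.
Small Business Credit: €183,450 is at or above €160,500, so the credit is €0.
Child Care Credit: €183,450 meets or exceeds the €134,200 cutoff, so the credit is €0.
Caregiver Credit: 26% of the €75,050 excess over €108,400 is €19,513 ≥ base, so the credit is €0.
Total: €200 + €0 + €0 + €0 = €200.

€200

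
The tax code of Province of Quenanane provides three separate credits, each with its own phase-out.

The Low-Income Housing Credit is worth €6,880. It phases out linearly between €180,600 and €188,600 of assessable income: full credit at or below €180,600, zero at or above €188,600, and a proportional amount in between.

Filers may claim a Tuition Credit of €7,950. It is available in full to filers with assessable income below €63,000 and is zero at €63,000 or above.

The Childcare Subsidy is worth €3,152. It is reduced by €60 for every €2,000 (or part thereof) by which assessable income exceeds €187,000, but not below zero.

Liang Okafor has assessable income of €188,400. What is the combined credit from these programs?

Low-Income Housing Credit: €188,400 is €7,800 into a €8,000 phase-out range, leaving 200/8,000 of the credit: €6,880 × 200/8,000 = €172.
Tuition Credit: €188,400 meets or exceeds the €63,000 cutoff, so the credit is €0.
Childcare Subsidy: income exceeds €187,000 by €1,400, which is 1 full-or-partial €2,000 increment; reduction = 1 × €60 = €60, leaving €3,092.
Total: €172 + €0 + €3,092 = €3,264.

€3,264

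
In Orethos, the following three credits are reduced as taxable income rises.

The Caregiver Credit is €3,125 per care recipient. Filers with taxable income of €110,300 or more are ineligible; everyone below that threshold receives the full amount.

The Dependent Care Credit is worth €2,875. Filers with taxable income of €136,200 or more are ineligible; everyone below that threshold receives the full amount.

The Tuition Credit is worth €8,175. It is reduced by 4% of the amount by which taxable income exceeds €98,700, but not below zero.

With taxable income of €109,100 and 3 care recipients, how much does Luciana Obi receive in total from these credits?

€20,009

Caregiver Credit: base = 3 × €3,125 = €9,375. €109,100 is below the €110,300 cutoff, so the full €9,375 applies.
Dependent Care Credit: €109,100 is below the €136,200 cutoff, so the full €2,875 applies.
Tuition Credit: 4% of the €10,400 excess over €98,700 is €416; credit = €8,175 − €416 = €7,759.
Total: €9,375 + €2,875 + €7,759 = €20,009.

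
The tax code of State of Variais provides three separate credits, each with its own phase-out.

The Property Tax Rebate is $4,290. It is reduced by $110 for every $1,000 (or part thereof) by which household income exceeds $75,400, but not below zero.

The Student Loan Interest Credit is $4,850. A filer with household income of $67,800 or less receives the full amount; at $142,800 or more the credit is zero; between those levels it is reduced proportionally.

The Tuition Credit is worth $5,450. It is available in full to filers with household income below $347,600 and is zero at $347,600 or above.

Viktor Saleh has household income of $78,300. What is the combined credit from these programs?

$13,581

Property Tax Rebate: income exceeds $75,400 by $2,900, which is 3 full-or-partial $1,000 increments; reduction = 3 × $110 = $330, leaving $3,960.
Student Loan Interest Credit: $78,300 is $10,500 into a $75,000 phase-out range, leaving 64,500/75,000 of the credit: $4,850 × 64,500/75,000 = $4,171.
Tuition Credit: $78,300 is below the $347,600 cutoff, so the full $5,450 applies.
Total: $3,960 + $4,171 + $5,450 = $13,581.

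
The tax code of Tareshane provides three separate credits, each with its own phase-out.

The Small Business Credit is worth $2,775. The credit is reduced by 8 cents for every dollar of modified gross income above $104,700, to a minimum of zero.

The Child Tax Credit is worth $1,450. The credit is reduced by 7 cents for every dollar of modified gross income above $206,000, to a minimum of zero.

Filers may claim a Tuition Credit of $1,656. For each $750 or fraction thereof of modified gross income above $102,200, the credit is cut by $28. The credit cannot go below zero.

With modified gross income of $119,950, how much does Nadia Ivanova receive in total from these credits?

$3,989

Small Business Credit: 8% of the $15,250 excess over $104,700 is $1,220; credit = $2,775 − $1,220 = $1,555.
Child Tax Credit: $119,950 is at or below the $206,000 threshold, so the full $1,450 applies.
Tuition Credit: income exceeds $102,200 by $17,750, which is 24 full-or-partial $750 increments; reduction = 24 × $28 = $672, leaving $984.
Total: $1,555 + $1,450 + $984 = $3,989.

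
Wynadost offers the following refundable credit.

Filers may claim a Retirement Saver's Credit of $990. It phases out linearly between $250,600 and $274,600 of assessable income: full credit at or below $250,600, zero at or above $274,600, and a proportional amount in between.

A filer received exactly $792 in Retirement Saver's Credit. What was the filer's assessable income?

$255,400

$792 is 792/990 of the full $990, so 198/990 of the $24,000 range has been used: income = $250,600 + $24,000 × 198/990 = $255,400.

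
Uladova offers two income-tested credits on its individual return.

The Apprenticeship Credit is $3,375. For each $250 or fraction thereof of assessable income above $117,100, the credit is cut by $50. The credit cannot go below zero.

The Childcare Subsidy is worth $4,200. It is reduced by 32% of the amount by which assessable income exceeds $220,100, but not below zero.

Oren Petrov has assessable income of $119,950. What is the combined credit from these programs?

$6,975

Apprenticeship Credit: income exceeds $117,100 by $2,850, which is 12 full-or-partial $250 increments; reduction = 12 × $50 = $600, leaving $2,775.
Childcare Subsidy: $119,950 is at or below the $220,100 threshold, so the full $4,200 applies.
Total: $2,775 + $4,200 = $6,975.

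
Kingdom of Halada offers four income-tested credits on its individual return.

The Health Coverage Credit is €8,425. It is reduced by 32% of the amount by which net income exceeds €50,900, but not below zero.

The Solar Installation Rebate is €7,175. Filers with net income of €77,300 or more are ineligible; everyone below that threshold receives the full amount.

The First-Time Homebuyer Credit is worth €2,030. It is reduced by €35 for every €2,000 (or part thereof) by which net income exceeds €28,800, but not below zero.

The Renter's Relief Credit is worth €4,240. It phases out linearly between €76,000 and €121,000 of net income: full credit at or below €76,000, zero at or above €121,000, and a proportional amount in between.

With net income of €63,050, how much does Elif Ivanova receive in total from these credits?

€17,352

Health Coverage Credit: 32% of the €12,150 excess over €50,900 is €3,888; credit = €8,425 − €3,888 = €4,537.
Solar Installation Rebate: €63,050 is below the €77,300 cutoff, so the full €7,175 applies.
First-Time Homebuyer Credit: income exceeds €28,800 by €34,250, which is 18 full-or-partial €2,000 increments; reduction = 18 × €35 = €630, leaving €1,400.
Renter's Relief Credit: €63,050 is at or below the €76,000 threshold, so the full €4,240 applies.
Total: €4,537 + €7,175 + €1,400 + €4,240 = €17,352.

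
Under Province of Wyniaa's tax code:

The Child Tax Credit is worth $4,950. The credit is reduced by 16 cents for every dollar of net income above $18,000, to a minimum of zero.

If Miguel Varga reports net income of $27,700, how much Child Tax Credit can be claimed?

Child Tax Credit: 16% of the $9,700 excess over $18,000 is $1,552; credit = $4,950 − $1,552 = $3,398.

$3,398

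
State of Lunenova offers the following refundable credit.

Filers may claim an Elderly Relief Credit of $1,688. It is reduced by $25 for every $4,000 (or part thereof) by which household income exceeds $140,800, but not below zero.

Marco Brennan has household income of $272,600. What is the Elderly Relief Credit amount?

Elderly Relief Credit: income exceeds $140,800 by $131,800, which is 33 full-or-partial $4,000 increments; reduction = 33 × $25 = $825, leaving $863.

$863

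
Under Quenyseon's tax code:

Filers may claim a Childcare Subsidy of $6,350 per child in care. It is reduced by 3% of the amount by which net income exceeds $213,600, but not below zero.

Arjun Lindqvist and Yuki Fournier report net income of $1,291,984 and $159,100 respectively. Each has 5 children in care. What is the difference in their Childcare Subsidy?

Arjun ($1,291,984): Childcare Subsidy: base = 5 × $6,350 = $31,750. 3% of the $1,078,384 excess over $213,600 is $32,351.52 ≥ base, so the credit is $0.
Yuki ($159,100): Childcare Subsidy: base = 5 × $6,350 = $31,750. $159,100 is at or below the $213,600 threshold, so the full $31,750 applies.
Difference: |$0 − $31,750| = $31,750.

$31,750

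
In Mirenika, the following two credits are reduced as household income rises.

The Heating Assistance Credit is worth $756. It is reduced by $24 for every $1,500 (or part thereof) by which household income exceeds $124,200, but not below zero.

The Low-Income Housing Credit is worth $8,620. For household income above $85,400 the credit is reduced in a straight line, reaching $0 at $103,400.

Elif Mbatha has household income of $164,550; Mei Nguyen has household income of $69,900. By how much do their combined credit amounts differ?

$9,268

Elif ($164,550): Heating Assistance Credit: income exceeds $124,200 by $40,350, which is 27 full-or-partial $1,500 increments; reduction = 27 × $24 = $648, leaving $108. Low-Income Housing Credit: $164,550 is at or above $103,400, so the credit is $0. total $108 + $0 = $108
Mei ($69,900): Heating Assistance Credit: $69,900 is at or below the $124,200 threshold, so the full $756 applies. Low-Income Housing Credit: $69,900 is at or below the $85,400 threshold, so the full $8,620 applies. total $756 + $8,620 = $9,376
Difference: |$108 − $9,376| = $9,268.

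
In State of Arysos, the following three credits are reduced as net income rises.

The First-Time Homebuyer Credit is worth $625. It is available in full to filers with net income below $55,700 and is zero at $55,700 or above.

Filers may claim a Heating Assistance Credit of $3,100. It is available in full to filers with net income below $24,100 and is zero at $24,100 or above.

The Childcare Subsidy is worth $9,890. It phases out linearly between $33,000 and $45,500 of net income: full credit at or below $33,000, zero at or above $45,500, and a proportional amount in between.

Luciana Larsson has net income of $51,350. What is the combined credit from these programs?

First-Time Homebuyer Credit: $51,350 is below the $55,700 cutoff, so the full $625 applies.
Heating Assistance Credit: $51,350 meets or exceeds the $24,100 cutoff, so the credit is $0.
Childcare Subsidy: $51,350 is at or above $45,500, so the credit is $0.
Total: $625 + $0 + $0 = $625.

$625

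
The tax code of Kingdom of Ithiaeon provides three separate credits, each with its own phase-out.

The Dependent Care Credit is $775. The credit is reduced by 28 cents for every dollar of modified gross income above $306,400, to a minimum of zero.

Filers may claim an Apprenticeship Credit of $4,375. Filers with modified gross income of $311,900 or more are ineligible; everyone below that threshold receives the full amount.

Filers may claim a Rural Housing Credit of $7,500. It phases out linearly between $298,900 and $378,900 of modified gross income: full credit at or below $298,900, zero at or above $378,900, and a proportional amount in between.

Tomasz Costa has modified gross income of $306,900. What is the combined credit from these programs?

$11,760

Dependent Care Credit: 28% of the $500 excess over $306,400 is $140; credit = $775 − $140 = $635.
Apprenticeship Credit: $306,900 is below the $311,900 cutoff, so the full $4,375 applies.
Rural Housing Credit: $306,900 is $8,000 into a $80,000 phase-out range, leaving 72,000/80,000 of the credit: $7,500 × 72,000/80,000 = $6,750.
Total: $635 + $4,375 + $6,750 = $11,760.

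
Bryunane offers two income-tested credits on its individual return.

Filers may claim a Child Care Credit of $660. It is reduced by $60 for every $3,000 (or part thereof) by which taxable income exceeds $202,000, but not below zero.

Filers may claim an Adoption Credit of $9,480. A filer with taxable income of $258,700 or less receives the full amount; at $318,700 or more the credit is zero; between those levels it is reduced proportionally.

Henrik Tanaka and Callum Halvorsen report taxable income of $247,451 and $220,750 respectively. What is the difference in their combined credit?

$240

Henrik ($247,451): Child Care Credit: income exceeds $202,000 by $45,451 → 16 increments × $60 = $960 ≥ base, so the credit is $0. Adoption Credit: $247,451 is at or below the $258,700 threshold, so the full $9,480 applies. total $0 + $9,480 = $9,480
Callum ($220,750): Child Care Credit: income exceeds $202,000 by $18,750, which is 7 full-or-partial $3,000 increments; reduction = 7 × $60 = $420, leaving $240. Adoption Credit: $220,750 is at or below the $258,700 threshold, so the full $9,480 applies. total $240 + $9,480 = $9,720
Difference: |$9,480 − $9,720| = $240.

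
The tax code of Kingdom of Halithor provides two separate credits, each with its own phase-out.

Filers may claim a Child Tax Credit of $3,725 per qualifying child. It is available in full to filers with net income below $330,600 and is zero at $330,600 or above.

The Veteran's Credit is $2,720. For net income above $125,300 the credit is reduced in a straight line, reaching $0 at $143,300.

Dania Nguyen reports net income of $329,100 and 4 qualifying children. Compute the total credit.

$14,900

Child Tax Credit: base = 4 × $3,725 = $14,900. $329,100 is below the $330,600 cutoff, so the full $14,900 applies.
Veteran's Credit: $329,100 is at or above $143,300, so the credit is $0.
Total: $14,900 + $0 = $14,900.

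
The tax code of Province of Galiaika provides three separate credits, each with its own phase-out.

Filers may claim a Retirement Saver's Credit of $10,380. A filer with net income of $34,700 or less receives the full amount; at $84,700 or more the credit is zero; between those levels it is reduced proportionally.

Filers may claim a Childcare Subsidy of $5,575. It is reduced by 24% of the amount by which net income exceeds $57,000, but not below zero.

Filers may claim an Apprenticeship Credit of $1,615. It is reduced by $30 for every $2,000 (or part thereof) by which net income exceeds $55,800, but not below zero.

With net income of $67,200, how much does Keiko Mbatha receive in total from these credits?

Retirement Saver's Credit: $67,200 is $32,500 into a $50,000 phase-out range, leaving 17,500/50,000 of the credit: $10,380 × 17,500/50,000 = $3,633.
Childcare Subsidy: 24% of the $10,200 excess over $57,000 is $2,448; credit = $5,575 − $2,448 = $3,127.
Apprenticeship Credit: income exceeds $55,800 by $11,400, which is 6 full-or-partial $2,000 increments; reduction = 6 × $30 = $180, leaving $1,435.
Total: $3,633 + $3,127 + $1,435 = $8,195.

$8,195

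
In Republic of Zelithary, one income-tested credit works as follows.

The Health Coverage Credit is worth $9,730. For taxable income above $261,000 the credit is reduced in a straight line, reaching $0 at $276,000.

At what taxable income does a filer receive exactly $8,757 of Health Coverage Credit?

$8,757 is 8,757/9,730 of the full $9,730, so 973/9,730 of the $15,000 range has been used: income = $261,000 + $15,000 × 973/9,730 = $262,500.

$262,500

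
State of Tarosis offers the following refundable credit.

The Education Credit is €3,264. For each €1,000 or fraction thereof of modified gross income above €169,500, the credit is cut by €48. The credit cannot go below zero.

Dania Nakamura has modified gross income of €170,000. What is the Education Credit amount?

€3,216

Education Credit: income exceeds €169,500 by €500, which is 1 full-or-partial €1,000 increment; reduction = 1 × €48 = €48, leaving €3,216.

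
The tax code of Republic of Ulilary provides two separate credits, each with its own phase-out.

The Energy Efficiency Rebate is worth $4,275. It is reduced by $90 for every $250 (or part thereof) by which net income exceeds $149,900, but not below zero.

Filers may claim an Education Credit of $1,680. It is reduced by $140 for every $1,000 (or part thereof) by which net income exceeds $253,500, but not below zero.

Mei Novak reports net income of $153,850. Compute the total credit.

Energy Efficiency Rebate: income exceeds $149,900 by $3,950, which is 16 full-or-partial $250 increments; reduction = 16 × $90 = $1,440, leaving $2,835.
Education Credit: $153,850 is at or below the $253,500 threshold, so the full $1,680 applies.
Total: $2,835 + $1,680 = $4,515.

$4,515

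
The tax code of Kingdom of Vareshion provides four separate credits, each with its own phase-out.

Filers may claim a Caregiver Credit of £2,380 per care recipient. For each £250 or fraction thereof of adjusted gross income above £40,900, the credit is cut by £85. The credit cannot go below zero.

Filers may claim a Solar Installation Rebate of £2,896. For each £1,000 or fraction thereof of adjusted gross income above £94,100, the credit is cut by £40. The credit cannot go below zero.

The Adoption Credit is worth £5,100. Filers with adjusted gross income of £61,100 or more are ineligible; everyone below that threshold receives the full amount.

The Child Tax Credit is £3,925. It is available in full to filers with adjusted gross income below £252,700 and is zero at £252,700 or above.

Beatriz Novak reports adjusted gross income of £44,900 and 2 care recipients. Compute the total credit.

£15,321

Caregiver Credit: base = 2 × £2,380 = £4,760. income exceeds £40,900 by £4,000, which is 16 full-or-partial £250 increments; reduction = 16 × £85 = £1,360, leaving £3,400.
Solar Installation Rebate: £44,900 is at or below the £94,100 threshold, so the full £2,896 applies.
Adoption Credit: £44,900 is below the £61,100 cutoff, so the full £5,100 applies.
Child Tax Credit: £44,900 is below the £252,700 cutoff, so the full £3,925 applies.
Total: £3,400 + £2,896 + £5,100 + £3,925 = £15,321.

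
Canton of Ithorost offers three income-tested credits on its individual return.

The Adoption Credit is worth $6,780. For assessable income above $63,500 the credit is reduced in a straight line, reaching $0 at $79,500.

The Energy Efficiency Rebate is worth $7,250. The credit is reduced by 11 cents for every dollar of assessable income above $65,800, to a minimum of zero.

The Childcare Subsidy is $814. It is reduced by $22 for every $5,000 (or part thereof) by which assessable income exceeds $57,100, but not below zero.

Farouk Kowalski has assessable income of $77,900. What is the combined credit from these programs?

Adoption Credit: $77,900 is $14,400 into a $16,000 phase-out range, leaving 1,600/16,000 of the credit: $6,780 × 1,600/16,000 = $678.
Energy Efficiency Rebate: 11% of the $12,100 excess over $65,800 is $1,331; credit = $7,250 − $1,331 = $5,919.
Childcare Subsidy: income exceeds $57,100 by $20,800, which is 5 full-or-partial $5,000 increments; reduction = 5 × $22 = $110, leaving $704.
Total: $678 + $5,919 + $704 = $7,301.

$7,301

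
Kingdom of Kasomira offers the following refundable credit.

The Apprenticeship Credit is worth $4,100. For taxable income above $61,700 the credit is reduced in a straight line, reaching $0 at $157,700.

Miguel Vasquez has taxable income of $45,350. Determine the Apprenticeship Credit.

$4,100

Apprenticeship Credit: $45,350 is at or below the $61,700 threshold, so the full $4,100 applies.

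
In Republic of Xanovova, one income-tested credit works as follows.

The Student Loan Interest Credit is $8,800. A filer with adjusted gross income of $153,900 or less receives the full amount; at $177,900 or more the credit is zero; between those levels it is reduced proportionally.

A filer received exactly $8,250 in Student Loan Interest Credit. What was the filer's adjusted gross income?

$155,400

$8,250 is 8,250/8,800 of the full $8,800, so 550/8,800 of the $24,000 range has been used: income = $153,900 + $24,000 × 550/8,800 = $155,400.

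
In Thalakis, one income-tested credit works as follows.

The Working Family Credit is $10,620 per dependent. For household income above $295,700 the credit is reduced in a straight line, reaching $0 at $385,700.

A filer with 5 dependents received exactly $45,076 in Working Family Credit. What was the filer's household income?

$309,300

Full credit = 5 × $10,620 = $53,100.
$45,076 is 45,076/53,100 of the full $53,100, so 8,024/53,100 of the $90,000 range has been used: income = $295,700 + $90,000 × 8,024/53,100 = $309,300.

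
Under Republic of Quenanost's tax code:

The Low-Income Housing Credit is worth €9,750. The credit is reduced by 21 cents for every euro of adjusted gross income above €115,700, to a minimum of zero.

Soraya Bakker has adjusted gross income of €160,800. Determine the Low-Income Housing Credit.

€279

Low-Income Housing Credit: 21% of the €45,100 excess over €115,700 is €9,471; credit = €9,750 − €9,471 = €279.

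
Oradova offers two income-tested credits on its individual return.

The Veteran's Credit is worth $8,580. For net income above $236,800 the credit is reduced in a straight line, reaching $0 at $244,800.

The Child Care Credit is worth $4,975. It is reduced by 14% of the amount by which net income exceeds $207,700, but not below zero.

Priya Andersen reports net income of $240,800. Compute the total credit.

Veteran's Credit: $240,800 is $4,000 into a $8,000 phase-out range, leaving 4,000/8,000 of the credit: $8,580 × 4,000/8,000 = $4,290.
Child Care Credit: 14% of the $33,100 excess over $207,700 is $4,634; credit = $4,975 − $4,634 = $341.
Total: $4,290 + $341 = $4,631.

$4,631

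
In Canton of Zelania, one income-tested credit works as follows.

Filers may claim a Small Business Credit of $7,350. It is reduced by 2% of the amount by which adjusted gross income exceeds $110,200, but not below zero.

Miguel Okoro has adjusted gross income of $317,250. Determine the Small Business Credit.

$3,209

Small Business Credit: 2% of the $207,050 excess over $110,200 is $4,141; credit = $7,350 − $4,141 = $3,209.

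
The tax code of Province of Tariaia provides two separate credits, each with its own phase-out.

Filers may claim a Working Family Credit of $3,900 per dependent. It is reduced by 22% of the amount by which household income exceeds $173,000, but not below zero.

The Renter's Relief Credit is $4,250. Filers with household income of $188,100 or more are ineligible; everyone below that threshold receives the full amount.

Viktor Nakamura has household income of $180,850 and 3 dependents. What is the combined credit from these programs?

Working Family Credit: base = 3 × $3,900 = $11,700. 22% of the $7,850 excess over $173,000 is $1,727; credit = $11,700 − $1,727 = $9,973.
Renter's Relief Credit: $180,850 is below the $188,100 cutoff, so the full $4,250 applies.
Total: $9,973 + $4,250 = $14,223.

$14,223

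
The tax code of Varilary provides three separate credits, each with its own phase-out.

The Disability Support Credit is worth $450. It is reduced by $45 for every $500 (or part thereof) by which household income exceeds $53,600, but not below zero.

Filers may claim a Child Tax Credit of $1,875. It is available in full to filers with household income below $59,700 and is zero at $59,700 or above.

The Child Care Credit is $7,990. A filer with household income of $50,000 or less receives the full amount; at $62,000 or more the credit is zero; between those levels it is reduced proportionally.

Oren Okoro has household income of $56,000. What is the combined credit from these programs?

Disability Support Credit: income exceeds $53,600 by $2,400, which is 5 full-or-partial $500 increments; reduction = 5 × $45 = $225, leaving $225.
Child Tax Credit: $56,000 is below the $59,700 cutoff, so the full $1,875 applies.
Child Care Credit: $56,000 is $6,000 into a $12,000 phase-out range, leaving 6,000/12,000 of the credit: $7,990 × 6,000/12,000 = $3,995.
Total: $225 + $1,875 + $3,995 = $6,095.

$6,095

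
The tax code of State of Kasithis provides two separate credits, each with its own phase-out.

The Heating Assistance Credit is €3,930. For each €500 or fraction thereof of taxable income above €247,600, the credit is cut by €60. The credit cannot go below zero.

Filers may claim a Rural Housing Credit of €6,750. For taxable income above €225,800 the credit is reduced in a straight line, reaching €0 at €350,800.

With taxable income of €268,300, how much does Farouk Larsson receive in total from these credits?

Heating Assistance Credit: income exceeds €247,600 by €20,700, which is 42 full-or-partial €500 increments; reduction = 42 × €60 = €2,520, leaving €1,410.
Rural Housing Credit: €268,300 is €42,500 into a €125,000 phase-out range, leaving 82,500/125,000 of the credit: €6,750 × 82,500/125,000 = €4,455.
Total: €1,410 + €4,455 = €5,865.

€5,865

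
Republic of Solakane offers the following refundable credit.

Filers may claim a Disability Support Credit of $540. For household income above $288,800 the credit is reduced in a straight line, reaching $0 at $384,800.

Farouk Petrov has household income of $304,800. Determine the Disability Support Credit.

Disability Support Credit: $304,800 is $16,000 into a $96,000 phase-out range, leaving 80,000/96,000 of the credit: $540 × 80,000/96,000 = $450.

$450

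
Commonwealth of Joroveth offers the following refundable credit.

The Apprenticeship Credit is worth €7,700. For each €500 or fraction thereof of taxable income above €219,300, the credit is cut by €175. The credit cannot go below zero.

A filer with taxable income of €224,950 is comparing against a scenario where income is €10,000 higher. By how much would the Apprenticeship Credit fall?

At €224,950 — income exceeds €219,300 by €5,650, which is 12 full-or-partial €500 increments; reduction = 12 × €175 = €2,100, leaving €5,600.
At €234,950 — income exceeds €219,300 by €15,650, which is 32 full-or-partial €500 increments; reduction = 32 × €175 = €5,600, leaving €2,100.
Lost: €5,600 − €2,100 = €3,500.

€3,500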